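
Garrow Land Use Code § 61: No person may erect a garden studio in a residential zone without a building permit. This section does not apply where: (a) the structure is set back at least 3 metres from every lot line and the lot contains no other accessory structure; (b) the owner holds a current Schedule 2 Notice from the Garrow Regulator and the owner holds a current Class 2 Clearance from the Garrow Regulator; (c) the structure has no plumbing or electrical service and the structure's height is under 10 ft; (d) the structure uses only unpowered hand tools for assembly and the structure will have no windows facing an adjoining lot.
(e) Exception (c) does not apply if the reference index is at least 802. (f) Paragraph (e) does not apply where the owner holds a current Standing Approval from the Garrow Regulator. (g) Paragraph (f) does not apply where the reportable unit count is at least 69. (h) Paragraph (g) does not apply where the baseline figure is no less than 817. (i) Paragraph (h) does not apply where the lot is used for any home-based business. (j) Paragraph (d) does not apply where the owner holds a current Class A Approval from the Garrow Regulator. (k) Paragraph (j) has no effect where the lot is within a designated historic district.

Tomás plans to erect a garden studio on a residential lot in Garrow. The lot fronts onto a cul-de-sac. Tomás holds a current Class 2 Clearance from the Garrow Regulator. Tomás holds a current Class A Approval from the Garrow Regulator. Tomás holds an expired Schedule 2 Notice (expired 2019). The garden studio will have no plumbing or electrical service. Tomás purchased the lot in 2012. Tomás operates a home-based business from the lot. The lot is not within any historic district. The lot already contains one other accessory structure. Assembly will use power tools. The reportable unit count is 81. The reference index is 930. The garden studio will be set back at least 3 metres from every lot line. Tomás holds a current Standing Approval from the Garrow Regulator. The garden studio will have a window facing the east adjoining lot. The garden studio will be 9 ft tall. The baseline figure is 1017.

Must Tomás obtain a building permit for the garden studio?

Exception (a) does not apply: the lot already has another accessory structure.
Exception (b) does not apply: there is no Schedule 2 Notice in force.
Exception (c): there is no plumbing or electrical service; the structure's height is 9 ft, under the 10 ft limit — every condition holds. However, paragraphs (e)–(i) must be considered: (e) is triggered — the reference index is 930, meeting the 802 threshold. (f) is engaged (a current Standing Approval is held), but is displaced by (g): (g) operates against (f): the reportable unit count is 81, meeting the 69 threshold. (h) is engaged (the baseline figure is 1,017, meeting the 817 threshold), but yields to (i): (i) operates against (h): a home-based business operates on the lot. Exception (c) does not apply.
Exception (d) fails — assembly uses power tools.
Every exception is unavailable, so the rule governs.

Yes — Tomás must obtain a building permit.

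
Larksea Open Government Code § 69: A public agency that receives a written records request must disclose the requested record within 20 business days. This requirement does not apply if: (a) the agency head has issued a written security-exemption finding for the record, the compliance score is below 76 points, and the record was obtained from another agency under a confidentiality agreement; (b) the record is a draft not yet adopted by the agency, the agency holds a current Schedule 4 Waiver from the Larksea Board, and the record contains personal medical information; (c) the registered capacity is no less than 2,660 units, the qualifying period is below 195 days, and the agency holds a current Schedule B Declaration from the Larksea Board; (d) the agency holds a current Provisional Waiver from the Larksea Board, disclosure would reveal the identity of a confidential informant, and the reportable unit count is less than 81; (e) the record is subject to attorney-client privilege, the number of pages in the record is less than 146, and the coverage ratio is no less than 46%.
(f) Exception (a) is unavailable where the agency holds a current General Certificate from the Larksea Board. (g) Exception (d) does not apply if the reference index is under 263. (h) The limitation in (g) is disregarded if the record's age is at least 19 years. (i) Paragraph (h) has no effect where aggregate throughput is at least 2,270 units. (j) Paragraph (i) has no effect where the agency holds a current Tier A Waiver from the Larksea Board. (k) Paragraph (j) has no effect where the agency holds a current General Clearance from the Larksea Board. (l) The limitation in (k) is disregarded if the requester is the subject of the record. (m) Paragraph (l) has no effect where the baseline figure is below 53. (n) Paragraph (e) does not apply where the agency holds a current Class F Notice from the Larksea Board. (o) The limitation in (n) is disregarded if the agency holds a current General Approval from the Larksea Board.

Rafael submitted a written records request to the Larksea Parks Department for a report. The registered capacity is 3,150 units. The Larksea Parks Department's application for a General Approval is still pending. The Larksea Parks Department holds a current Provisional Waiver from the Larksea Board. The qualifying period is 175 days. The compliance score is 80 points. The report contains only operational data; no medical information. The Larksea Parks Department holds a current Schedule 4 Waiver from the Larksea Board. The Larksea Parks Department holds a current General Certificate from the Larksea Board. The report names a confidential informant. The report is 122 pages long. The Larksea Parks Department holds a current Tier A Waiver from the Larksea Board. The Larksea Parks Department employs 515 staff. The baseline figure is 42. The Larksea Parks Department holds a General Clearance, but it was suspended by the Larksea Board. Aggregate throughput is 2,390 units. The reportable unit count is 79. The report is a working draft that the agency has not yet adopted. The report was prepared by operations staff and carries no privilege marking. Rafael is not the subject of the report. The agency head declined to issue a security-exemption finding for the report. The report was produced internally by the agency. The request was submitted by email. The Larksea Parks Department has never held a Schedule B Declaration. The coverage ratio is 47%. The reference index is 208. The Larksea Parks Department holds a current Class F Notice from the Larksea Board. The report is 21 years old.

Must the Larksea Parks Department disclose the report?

Exception (a) fails — the agency head declined to issue a security-exemption finding.
Exception (b) fails — the report contains only operational data.
Exception (c) requires that the agency holds a current Schedule B Declaration from the Larksea Board; but no current Schedule B Declaration is held, so (c) is unavailable.
All of (d)'s requirements are met (a current Provisional Waiver is held; the report names a confidential informant; the reportable unit count is 79, less than the 81 limit). Applying paragraphs (g)–(m): (g) would limit (d) — the reference index is 208, under the 263 limit — but (h) sets (g) aside: (h) operates against (g): the record's age is 21 years, meeting the 19 years threshold. (i) is engaged (aggregate throughput is 2,390 units, meeting the 2,270 units threshold), but is itself disapplied by (j): (j) operates against (i): a current Tier A Waiver is held. (k), which would lift (j), does not operate here — no current General Clearance is held. So (d) applies.
Exception (e) requires that the record is subject to attorney-client privilege; but the report carries no privilege marking, so (e) is unavailable.

No — exception (d) applies; the Larksea Parks Department is not required to disclose the report.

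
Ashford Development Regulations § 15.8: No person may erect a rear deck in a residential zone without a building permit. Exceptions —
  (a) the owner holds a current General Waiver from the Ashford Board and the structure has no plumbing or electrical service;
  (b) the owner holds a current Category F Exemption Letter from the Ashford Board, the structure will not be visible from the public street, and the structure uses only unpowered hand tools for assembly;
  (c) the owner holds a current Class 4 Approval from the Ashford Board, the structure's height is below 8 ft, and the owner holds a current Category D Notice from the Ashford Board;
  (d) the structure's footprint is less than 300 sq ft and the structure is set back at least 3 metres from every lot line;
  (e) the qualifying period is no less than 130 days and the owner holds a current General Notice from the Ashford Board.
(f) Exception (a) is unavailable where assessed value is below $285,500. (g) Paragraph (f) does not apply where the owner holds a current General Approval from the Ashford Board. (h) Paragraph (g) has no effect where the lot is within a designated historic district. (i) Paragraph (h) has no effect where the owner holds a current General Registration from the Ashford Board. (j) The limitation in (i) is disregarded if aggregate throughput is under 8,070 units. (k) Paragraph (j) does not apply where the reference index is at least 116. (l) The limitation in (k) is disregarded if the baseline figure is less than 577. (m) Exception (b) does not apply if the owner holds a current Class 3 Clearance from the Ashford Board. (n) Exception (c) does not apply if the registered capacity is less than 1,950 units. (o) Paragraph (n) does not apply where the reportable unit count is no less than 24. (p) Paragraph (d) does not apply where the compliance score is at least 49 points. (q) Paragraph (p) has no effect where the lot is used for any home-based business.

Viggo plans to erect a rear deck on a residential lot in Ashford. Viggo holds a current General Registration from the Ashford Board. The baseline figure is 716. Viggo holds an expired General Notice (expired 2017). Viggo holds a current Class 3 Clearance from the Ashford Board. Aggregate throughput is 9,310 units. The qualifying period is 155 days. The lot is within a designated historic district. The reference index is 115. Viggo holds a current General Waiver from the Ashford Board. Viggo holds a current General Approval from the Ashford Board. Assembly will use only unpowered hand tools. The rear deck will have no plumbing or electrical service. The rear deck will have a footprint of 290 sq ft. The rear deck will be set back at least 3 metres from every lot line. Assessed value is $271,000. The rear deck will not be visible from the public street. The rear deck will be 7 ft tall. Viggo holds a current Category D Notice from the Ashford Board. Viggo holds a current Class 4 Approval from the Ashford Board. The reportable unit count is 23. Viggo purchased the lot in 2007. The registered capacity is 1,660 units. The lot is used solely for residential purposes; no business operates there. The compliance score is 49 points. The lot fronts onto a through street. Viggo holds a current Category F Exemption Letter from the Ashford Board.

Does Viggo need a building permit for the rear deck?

All of (a)'s requirements are met (a current General Waiver is held; there is no plumbing or electrical service). Considering the limiting provisions: (f) is triggered (assessed value is $271,000, below the $285,500 limit), but yields to (g): (g) operates against (f): a current General Approval is held. (h) would limit (g) — the lot is in a historic district — but (i) sets (h) aside: (i) operates — a current General Registration is held. (j), which would lift (i), is inapplicable — aggregate throughput is 9,310 units, not under 8,070 units. So (a) applies.
Exception (b): a current Category F Exemption Letter is held; the structure will not be visible from the street; assembly uses only hand tools — every condition holds. But applying paragraph (m): (m) operates against (b): a current Class 3 Clearance is held. (b) is therefore removed.
Exception (c) is satisfied on its face — a current Class 4 Approval is held; the structure's height is 7 ft, below the 8 ft limit; a current Category D Notice is held. But: (n) is triggered — the registered capacity is 1,660 units, less than the 1,950 units limit. (o) is not engaged (the reportable unit count is 23, short of 24), so (n) stands. So (c) is unavailable.
Exception (d) is satisfied on its face — the structure's footprint is 290 sq ft, less than the 300 sq ft limit; the setback is at least 3 m on every side. However, paragraphs (p)–(q) must be considered: (p) operates against (d): the compliance score is 49 points, meeting the 49 points threshold. (q) does not operate here (the lot is solely residential), so (p) stands. (d) is therefore removed.
Exception (e) requires that the owner holds a current General Notice from the Ashford Board; but no current General Notice is held, so (e) is unavailable.

No — exception (a) applies; Viggo does not need a building permit.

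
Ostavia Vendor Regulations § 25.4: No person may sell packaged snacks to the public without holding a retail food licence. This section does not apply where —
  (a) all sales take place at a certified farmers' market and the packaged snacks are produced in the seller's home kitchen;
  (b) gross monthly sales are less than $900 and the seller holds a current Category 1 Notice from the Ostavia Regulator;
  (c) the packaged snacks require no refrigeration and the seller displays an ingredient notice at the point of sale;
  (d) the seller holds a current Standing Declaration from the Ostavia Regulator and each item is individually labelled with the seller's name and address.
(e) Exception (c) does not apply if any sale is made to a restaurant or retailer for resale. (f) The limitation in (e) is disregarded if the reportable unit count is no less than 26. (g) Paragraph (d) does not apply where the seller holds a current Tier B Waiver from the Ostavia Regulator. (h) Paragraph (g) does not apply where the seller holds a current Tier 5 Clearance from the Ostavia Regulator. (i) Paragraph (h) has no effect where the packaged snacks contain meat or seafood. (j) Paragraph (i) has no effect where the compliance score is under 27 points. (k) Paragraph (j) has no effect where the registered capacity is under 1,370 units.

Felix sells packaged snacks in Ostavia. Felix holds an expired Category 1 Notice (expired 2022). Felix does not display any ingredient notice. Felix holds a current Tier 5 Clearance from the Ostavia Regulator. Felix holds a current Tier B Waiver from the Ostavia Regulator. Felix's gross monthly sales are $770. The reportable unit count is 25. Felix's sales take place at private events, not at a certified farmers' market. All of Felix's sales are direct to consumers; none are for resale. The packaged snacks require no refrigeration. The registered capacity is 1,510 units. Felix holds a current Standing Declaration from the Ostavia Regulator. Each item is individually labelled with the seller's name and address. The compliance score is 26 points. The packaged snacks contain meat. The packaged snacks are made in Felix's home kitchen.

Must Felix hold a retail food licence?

No — exception (d) applies; Felix is not required to hold a retail food licence.

Exception (a) requires that all sales take place at a certified farmers' market; but sales are at private events, not a certified farmers' market, so (a) is unavailable.
Exception (b) requires that the seller holds a current Category 1 Notice from the Ostavia Regulator; but the Category 1 Notice is not current, so (b) is unavailable.
Exception (c) requires that the seller displays an ingredient notice at the point of sale; but no ingredient notice is displayed, so (c) is unavailable.
Exception (d) is satisfied on its face — a current Standing Declaration is held; items are individually labelled. Applying paragraphs (g)–(k): (g) is triggered (a current Tier B Waiver is held), but is itself disapplied by (h): (h) is triggered — a current Tier 5 Clearance is held. (i) would limit (h) — the packaged snacks contain meat — but (j) sets (i) aside: (j) operates against (i): the compliance score is 26 points, under the 27 points limit. (k), which would lift (j), is not triggered — the registered capacity is 1,510 units, not under 1,370 units. So (d) applies.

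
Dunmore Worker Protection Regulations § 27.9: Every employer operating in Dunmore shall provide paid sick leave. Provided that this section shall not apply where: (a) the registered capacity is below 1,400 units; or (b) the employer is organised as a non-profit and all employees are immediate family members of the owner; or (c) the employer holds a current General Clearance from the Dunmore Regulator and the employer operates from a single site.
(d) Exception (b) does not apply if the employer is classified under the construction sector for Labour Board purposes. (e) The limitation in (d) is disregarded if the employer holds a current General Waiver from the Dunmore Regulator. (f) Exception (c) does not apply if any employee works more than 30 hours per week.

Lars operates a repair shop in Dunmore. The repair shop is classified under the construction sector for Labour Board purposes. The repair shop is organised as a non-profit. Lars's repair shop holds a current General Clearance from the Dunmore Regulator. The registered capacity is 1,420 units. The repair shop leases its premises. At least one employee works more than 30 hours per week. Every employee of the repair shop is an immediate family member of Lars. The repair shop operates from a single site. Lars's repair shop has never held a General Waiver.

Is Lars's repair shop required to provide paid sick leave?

Exception (a) requires that the registered capacity is below 1,400 units; but the registered capacity is 1,420 units, not below 1,400 units, so (a) is unavailable.
Exception (b): the employer is a non-profit; every employee is an immediate family member — every condition holds. However, paragraphs (d)–(e) must be considered: (d) operates against (b): the repair shop is classified under the construction sector. (e) does not operate here (the General Waiver is not current), so (d) stands. Exception (b) does not apply.
Exception (c)'s conditions are all satisfied: a current General Clearance is held; the employer operates from a single site. But applying paragraph (f): (f) operates against (c): at least one employee exceeds 30 hours/week. So (c) is unavailable.
Every exception is unavailable, so the rule governs.

Yes — Lars's repair shop must provide paid sick leave.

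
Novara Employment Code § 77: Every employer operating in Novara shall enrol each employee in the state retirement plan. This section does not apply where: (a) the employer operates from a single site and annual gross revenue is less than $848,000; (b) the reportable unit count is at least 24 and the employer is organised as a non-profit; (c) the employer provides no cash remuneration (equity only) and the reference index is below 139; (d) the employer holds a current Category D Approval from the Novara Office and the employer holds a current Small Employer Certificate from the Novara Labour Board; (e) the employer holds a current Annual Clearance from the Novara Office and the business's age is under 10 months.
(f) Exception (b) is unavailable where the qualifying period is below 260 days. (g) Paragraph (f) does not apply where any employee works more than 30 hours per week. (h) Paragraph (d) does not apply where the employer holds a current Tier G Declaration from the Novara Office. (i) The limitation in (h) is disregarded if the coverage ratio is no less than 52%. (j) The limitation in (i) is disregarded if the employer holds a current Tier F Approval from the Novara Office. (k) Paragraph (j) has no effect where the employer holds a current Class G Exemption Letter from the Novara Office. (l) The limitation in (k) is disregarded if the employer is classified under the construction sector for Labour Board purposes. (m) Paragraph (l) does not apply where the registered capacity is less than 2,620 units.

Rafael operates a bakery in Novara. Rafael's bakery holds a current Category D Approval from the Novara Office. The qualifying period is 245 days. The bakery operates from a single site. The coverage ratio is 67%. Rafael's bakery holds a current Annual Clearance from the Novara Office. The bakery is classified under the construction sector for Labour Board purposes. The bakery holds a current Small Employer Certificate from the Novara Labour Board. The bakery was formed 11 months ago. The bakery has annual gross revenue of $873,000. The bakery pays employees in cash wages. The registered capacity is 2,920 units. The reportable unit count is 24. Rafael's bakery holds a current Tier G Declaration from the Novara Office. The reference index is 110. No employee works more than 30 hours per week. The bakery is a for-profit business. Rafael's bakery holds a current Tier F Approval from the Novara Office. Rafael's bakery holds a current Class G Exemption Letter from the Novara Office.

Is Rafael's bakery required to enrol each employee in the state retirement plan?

Exception (a) does not apply: annual gross revenue is $873,000, not less than $848,000.
Exception (b) requires that the employer is organised as a non-profit; but the employer is for-profit, so (b) is unavailable.
Exception (c) requires that the employer provides no cash remuneration (equity only); but employees are paid cash wages, so (c) is unavailable.
Exception (d): a current Category D Approval is held; a current Small Employer Certificate is held — every condition holds. But: (h) applies — a current Tier G Declaration is held. (i) would limit (h) — the coverage ratio is 67%, meeting the 52% threshold — but (j) sets (i) aside: (j) is triggered — a current Tier F Approval is held. (k) is engaged (a current Class G Exemption Letter is held), but is displaced by (l): (l) operates against (k): the bakery is classified under the construction sector. (m) is not triggered (the registered capacity is 2,920 units, not less than 2,620 units), so (l) stands. So (d) is unavailable.
Exception (e) fails — the business's age is 11 months, not under 10 months.
None of the exceptions is available; § 77 applies in full.

Yes — Rafael's bakery must enrol each employee in the state retirement plan.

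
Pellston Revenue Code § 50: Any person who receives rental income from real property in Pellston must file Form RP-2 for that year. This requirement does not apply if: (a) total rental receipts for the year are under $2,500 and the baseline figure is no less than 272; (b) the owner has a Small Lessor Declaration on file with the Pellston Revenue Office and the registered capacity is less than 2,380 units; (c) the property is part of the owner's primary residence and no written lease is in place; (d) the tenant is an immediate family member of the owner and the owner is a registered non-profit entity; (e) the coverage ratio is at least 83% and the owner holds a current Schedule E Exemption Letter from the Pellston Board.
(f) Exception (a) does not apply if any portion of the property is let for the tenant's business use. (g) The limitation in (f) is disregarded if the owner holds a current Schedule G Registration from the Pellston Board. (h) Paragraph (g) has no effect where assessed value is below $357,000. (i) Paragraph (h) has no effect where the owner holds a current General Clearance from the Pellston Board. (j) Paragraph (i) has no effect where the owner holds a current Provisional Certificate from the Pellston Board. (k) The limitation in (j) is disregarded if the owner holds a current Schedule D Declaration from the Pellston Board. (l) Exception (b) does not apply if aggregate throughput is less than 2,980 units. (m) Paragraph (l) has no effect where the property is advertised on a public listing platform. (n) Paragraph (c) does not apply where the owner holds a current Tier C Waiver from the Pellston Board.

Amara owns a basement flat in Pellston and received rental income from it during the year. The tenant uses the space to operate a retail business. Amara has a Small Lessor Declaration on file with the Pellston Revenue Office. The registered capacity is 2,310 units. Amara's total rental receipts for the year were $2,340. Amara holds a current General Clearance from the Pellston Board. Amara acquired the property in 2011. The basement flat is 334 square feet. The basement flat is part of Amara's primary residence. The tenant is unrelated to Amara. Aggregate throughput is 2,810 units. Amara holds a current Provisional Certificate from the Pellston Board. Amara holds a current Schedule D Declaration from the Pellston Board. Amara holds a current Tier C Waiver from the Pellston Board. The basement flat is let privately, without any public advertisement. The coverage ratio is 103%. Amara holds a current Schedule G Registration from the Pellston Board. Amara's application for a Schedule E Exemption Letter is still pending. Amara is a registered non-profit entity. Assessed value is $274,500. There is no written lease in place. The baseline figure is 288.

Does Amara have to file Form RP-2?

No — exception (a) applies; Amara is not required to file Form RP-2.

All of (a)'s requirements are met (total rental receipts for the year are $2,340, under the $2,500 limit; the baseline figure is 288, meeting the 272 threshold). Applying paragraphs (f)–(k): (f) operates (the space is let for business use), but is set aside by (g): (g) operates against (f): a current Schedule G Registration is held. (h) would limit (g) — assessed value is $274,500, below the $357,000 limit — but (i) sets (h) aside: (i) is engaged — a current General Clearance is held. (j) would limit (i) — a current Provisional Certificate is held — but (k) sets (j) aside: (k) is triggered — a current Schedule D Declaration is held. (a) remains available.
All of (b)'s requirements are met (a Small Lessor Declaration is on file; the registered capacity is 2,310 units, less than the 2,380 units limit). But applying paragraphs (l)–(m): (l) operates — aggregate throughput is 2,810 units, less than the 2,980 units limit. (m) is not engaged (the property is let privately without advertisement), so (l) stands. Exception (b) does not apply.
All of (c)'s requirements are met (the basement flat is part of the primary residence; there is no written lease). Turning to paragraph (n): (n) operates against (c): a current Tier C Waiver is held. (c) is therefore removed.
Exception (d) requires that the tenant is an immediate family member of the owner; but the tenant is unrelated to the owner, so (d) is unavailable.
Exception (e) requires that the owner holds a current Schedule E Exemption Letter from the Pellston Board; but the Schedule E Exemption Letter is not current, so (e) is unavailable.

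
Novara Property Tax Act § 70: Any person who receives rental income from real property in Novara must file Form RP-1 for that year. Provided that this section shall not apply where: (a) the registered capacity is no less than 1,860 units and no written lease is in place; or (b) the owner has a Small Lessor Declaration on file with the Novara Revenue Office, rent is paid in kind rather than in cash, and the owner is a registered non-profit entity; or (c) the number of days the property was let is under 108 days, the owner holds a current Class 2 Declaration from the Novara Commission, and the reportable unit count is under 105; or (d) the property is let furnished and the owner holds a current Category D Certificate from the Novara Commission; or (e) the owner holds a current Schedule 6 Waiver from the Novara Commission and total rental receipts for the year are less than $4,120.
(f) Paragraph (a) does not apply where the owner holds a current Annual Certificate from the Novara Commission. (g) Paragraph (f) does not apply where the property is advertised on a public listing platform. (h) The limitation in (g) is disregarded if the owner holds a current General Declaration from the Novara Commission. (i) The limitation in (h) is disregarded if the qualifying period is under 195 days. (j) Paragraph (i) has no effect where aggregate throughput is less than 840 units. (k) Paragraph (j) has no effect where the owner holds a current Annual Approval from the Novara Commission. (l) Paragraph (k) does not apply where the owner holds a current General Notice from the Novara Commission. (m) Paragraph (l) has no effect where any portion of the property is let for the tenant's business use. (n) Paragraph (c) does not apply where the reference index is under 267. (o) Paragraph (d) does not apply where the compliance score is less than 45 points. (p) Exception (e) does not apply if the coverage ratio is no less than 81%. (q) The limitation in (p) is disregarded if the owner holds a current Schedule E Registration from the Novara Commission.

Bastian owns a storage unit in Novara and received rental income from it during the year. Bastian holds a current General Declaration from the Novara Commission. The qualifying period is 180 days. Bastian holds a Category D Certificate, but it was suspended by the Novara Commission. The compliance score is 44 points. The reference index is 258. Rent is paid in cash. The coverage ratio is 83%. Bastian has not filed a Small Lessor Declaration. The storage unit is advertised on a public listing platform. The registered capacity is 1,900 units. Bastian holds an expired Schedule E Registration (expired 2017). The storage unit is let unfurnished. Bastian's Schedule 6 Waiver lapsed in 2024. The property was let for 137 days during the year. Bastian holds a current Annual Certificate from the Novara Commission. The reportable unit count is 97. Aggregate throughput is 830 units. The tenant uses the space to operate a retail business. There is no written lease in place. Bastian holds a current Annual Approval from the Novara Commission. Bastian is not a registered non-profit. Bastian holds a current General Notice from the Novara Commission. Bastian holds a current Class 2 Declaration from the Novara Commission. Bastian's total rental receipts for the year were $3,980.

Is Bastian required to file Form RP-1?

All of (a)'s requirements are met (the registered capacity is 1,900 units, meeting the 1,860 units threshold; there is no written lease). Applying paragraphs (f)–(m): (f) is triggered (a current Annual Certificate is held), but yields to (g): (g) operates against (f): the property is publicly advertised. (h) would limit (g) — a current General Declaration is held — but (i) sets (h) aside: (i) is engaged — the qualifying period is 180 days, under the 195 days limit. (j) is triggered (aggregate throughput is 830 units, less than the 840 units limit), but is displaced by (k): (k) is engaged — a current Annual Approval is held. (l) would limit (k) — a current General Notice is held — but (m) sets (l) aside: (m) operates against (l): the space is let for business use. (a) remains available.
Exception (b) does not apply: no Small Lessor Declaration is on file.
Exception (c) does not apply: the number of days the property was let is 137 days, not under 108 days.
Exception (d) requires that the property is let furnished; but the property is let unfurnished, so (d) is unavailable.
Exception (e) requires that the owner holds a current Schedule 6 Waiver from the Novara Commission; but the Schedule 6 Waiver is not current, so (e) is unavailable.

No — exception (a) applies; Bastian is not required to file Form RP-1.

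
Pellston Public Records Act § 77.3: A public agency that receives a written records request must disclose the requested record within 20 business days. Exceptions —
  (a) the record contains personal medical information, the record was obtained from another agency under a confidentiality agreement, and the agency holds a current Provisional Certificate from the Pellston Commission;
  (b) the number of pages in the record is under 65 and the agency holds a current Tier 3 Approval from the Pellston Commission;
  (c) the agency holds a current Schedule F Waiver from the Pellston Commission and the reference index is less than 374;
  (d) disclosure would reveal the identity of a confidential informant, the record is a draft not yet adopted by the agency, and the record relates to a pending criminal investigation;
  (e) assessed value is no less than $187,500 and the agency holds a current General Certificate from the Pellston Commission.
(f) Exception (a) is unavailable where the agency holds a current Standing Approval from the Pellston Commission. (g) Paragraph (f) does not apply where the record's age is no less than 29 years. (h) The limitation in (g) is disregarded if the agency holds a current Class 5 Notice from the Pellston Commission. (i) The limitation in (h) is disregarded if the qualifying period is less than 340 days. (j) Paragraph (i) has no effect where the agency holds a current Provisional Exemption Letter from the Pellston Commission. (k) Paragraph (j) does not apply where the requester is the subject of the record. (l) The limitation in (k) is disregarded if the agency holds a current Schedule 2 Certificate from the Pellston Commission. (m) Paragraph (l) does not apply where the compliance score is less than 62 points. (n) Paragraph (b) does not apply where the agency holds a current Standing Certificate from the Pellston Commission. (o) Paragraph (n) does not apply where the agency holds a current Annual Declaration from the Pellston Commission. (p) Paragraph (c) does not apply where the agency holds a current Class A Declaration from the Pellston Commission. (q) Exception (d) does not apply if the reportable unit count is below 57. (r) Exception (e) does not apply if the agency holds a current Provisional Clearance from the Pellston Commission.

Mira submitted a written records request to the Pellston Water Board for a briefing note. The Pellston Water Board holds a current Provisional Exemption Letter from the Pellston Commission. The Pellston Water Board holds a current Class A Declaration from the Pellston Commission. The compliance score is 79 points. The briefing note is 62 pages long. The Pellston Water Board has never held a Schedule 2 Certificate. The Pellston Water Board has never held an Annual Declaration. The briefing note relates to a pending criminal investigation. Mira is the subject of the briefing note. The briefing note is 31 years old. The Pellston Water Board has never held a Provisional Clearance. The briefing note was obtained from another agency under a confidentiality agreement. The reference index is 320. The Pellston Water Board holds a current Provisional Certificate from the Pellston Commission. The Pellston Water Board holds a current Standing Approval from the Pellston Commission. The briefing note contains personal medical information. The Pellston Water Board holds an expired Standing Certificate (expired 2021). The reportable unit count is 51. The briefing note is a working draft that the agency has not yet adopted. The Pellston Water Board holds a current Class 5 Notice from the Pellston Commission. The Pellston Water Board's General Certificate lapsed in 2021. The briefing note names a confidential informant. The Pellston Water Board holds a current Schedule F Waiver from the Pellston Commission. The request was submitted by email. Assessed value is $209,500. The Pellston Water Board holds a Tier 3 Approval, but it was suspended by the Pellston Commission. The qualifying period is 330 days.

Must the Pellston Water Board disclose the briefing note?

Exception (a): the briefing note contains personal medical information; the briefing note was obtained under a confidentiality agreement; a current Provisional Certificate is held — every condition holds. Considering the limiting provisions: (f) operates (a current Standing Approval is held), but is displaced by (g): (g) is engaged — the record's age is 31 years, meeting the 29 years threshold. (h) would limit (g) — a current Class 5 Notice is held — but (i) sets (h) aside: (i) is triggered — the qualifying period is 330 days, less than the 340 days limit. (j) applies (a current Provisional Exemption Letter is held), but is set aside by (k): (k) operates against (j): Mira is the subject of the briefing note. (l), which would lift (k), is inapplicable — the Schedule 2 Certificate is not current. So (a) applies.
Exception (b) fails — the Tier 3 Approval is not current.
Exception (c) is satisfied on its face — a current Schedule F Waiver is held; the reference index is 320, less than the 374 limit. But applying paragraph (p): (p) operates against (c): a current Class A Declaration is held. (c) is therefore removed.
Exception (d)'s conditions are all satisfied: the briefing note names a confidential informant; the briefing note is an unadopted draft; the briefing note relates to a pending investigation. But applying paragraph (q): (q) operates against (d): the reportable unit count is 51, below the 57 limit. (d) is therefore removed.
Exception (e) requires that the agency holds a current General Certificate from the Pellston Commission; but the General Certificate is not current, so (e) is unavailable.

No — exception (a) applies; the Pellston Water Board is not required to disclose the briefing note.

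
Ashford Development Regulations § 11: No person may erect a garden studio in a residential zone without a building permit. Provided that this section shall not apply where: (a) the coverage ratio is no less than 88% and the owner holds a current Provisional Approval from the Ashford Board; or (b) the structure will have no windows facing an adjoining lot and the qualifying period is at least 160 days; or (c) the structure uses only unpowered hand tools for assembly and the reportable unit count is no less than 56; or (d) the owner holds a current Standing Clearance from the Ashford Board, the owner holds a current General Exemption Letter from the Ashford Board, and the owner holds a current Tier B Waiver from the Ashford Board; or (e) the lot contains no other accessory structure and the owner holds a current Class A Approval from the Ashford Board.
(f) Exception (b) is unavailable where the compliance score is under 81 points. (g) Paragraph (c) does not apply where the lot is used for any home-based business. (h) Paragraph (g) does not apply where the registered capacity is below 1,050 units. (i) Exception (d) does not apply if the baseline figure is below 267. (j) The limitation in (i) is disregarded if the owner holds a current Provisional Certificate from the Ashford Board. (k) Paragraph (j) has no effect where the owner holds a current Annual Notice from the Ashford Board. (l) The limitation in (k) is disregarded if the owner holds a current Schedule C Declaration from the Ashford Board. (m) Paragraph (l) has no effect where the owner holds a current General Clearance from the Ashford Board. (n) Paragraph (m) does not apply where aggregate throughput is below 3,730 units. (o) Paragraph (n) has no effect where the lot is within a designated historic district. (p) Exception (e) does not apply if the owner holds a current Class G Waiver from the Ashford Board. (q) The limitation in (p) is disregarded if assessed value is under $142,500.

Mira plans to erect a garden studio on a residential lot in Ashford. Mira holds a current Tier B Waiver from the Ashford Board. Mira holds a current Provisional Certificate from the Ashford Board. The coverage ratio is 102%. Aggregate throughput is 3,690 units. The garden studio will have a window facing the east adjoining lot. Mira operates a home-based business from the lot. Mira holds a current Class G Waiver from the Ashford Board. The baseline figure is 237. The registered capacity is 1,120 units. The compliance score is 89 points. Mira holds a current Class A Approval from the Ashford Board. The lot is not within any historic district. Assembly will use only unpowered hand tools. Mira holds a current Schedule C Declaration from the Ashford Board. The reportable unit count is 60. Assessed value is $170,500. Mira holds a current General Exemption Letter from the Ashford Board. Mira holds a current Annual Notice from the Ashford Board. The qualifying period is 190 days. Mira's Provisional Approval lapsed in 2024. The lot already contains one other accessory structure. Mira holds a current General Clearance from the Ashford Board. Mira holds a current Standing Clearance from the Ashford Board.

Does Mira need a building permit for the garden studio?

No — exception (d) applies; Mira does not need a building permit.

Exception (a) requires that the owner holds a current Provisional Approval from the Ashford Board; but there is no Provisional Approval in force, so (a) is unavailable.
Exception (b) fails — a window faces an adjoining lot.
Exception (c)'s conditions are all satisfied: assembly uses only hand tools; the reportable unit count is 60, meeting the 56 threshold. But: (g) operates — a home-based business operates on the lot. (h) is inapplicable (the registered capacity is 1,120 units, not below 1,050 units), so (g) stands. Exception (c) does not apply.
Exception (d): a current Standing Clearance is held; a current General Exemption Letter is held; a current Tier B Waiver is held — every condition holds. Applying paragraphs (i)–(o): (i) would limit (d) — the baseline figure is 237, below the 267 limit — but (j) sets (i) aside: (j) operates against (i): a current Provisional Certificate is held. (k) operates (a current Annual Notice is held), but is displaced by (l): (l) is engaged — a current Schedule C Declaration is held. (m) would limit (l) — a current General Clearance is held — but (n) sets (m) aside: (n) operates against (m): aggregate throughput is 3,690 units, below the 3,730 units limit. (o) is not engaged (the lot is not in a historic district), so (n) stands. (d) remains available.
Exception (e) fails — the lot already has another accessory structure.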